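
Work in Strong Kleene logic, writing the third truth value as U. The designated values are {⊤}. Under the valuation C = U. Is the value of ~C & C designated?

~C = ~U = U
~C & C = U & U = U
U ∉ {⊤}.

No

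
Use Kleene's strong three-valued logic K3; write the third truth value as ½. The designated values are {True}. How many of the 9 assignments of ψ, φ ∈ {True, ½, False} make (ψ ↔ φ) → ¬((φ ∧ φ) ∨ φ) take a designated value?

4

Designated under: (ψ=True, φ=False); (ψ=½, φ=False); (ψ=False, φ=True); (ψ=False, φ=False).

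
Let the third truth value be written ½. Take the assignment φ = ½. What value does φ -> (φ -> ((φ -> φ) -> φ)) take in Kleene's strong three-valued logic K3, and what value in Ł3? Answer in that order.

In Kleene's strong three-valued logic K3: φ -> φ = ½ -> ½ = ½  [~½ | ½]
(φ -> φ) -> φ = ½ -> ½ = ½
φ -> ((φ -> φ) -> φ) = ½ -> ½ = ½
φ -> (φ -> ((φ -> φ) -> φ)) = ½ -> ½ = ½
In Ł3: φ -> φ = ½ -> ½ = True  [min(1, 1−½+½)]
(φ -> φ) -> φ = True -> ½ = ½
φ -> ((φ -> φ) -> φ) = ½ -> ½ = True
φ -> (φ -> ((φ -> φ) -> φ)) = ½ -> True = True
They differ because Kleene's strong three-valued logic K3 and Ł3 treat ½ differently under implication.

½; True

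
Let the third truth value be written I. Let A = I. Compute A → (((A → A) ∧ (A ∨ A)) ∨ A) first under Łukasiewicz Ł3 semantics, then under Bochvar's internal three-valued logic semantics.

In Łukasiewicz Ł3: A → A = I → I = 1  [min(1, 1−½+½)]
A ∨ A = I ∨ I = I
(A → A) ∧ (A ∨ A) = 1 ∧ I = I
((A → A) ∧ (A ∨ A)) ∨ A = I ∨ I = I
A → (((A → A) ∧ (A ∨ A)) ∨ A) = I → I = 1
In Bochvar's internal three-valued logic: A → A = I → I = I
A ∨ A = I ∨ I = I
(A → A) ∧ (A ∨ A) = I ∧ I = I
((A → A) ∧ (A ∨ A)) ∨ A = I ∨ I = I
A → (((A → A) ∧ (A ∨ A)) ∨ A) = I → I = I
They differ because Łukasiewicz Ł3 and Bochvar's internal three-valued logic treat I differently under the binary connectives.

1; I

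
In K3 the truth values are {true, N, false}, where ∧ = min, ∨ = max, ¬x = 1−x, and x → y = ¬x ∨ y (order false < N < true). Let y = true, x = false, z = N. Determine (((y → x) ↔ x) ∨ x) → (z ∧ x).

y → x = true → false = false
(y → x) ↔ x = false ↔ false = true
((y → x) ↔ x) ∨ x = true ∨ false = true
z ∧ x = N ∧ false = false
(((y → x) ↔ x) ∨ x) → (z ∧ x) = true → false = false

false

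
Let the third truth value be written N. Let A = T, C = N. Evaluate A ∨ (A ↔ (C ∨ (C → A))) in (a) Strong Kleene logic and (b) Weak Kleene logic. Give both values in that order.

In Strong Kleene logic: C → A = N → T = T  [¬N ∨ T]
C ∨ (C → A) = N ∨ T = T
A ↔ (C ∨ (C → A)) = T ↔ T = T
A ∨ (A ↔ (C ∨ (C → A))) = T ∨ T = T
In Weak Kleene logic: C → A = N → T = N  [any arg is the third value ⇒ result is the third value]
C ∨ (C → A) = N ∨ N = N
A ↔ (C ∨ (C → A)) = T ↔ N = N
A ∨ (A ↔ (C ∨ (C → A))) = T ∨ N = N
They differ because Strong Kleene logic and Weak Kleene logic treat N differently under the binary connectives.

T; N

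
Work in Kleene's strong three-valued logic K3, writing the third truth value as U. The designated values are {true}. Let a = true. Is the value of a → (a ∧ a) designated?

a ∧ a = true ∧ true = true
a → (a ∧ a) = true → true = true
true ∈ {true}.

Yes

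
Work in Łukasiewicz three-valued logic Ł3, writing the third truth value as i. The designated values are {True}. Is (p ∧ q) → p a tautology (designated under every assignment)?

Every assignment of p, q over {True, i, False} gives a value in {True}.
In particular, with p=i, q=i: (p ∧ q) → p = True.

Yes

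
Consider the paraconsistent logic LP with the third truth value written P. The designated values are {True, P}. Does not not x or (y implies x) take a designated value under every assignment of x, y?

No

Countermodel: x=False, y=True gives False, which is not designated.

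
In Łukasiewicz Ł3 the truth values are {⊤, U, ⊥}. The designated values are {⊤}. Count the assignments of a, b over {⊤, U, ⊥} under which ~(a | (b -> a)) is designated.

Designated under: (a=⊥, b=⊤).

1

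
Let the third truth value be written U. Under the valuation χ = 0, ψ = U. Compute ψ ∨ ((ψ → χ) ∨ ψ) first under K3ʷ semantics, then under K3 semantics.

In K3ʷ: ψ → χ = U → 0 = U  [any arg is the third value ⇒ result is the third value]
(ψ → χ) ∨ ψ = U ∨ U = U
ψ ∨ ((ψ → χ) ∨ ψ) = U ∨ U = U
In K3: ψ → χ = U → 0 = U
(ψ → χ) ∨ ψ = U ∨ U = U
ψ ∨ ((ψ → χ) ∨ ψ) = U ∨ U = U

U; U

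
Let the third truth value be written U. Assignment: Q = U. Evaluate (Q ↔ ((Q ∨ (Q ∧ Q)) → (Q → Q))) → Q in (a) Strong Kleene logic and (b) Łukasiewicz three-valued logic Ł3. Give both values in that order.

In Strong Kleene logic: Q ∧ Q = U ∧ U = U
Q ∨ (Q ∧ Q) = U ∨ U = U
Q → Q = U → U = U  [¬U ∨ U]
(Q ∨ (Q ∧ Q)) → (Q → Q) = U → U = U
Q ↔ ((Q ∨ (Q ∧ Q)) → (Q → Q)) = U ↔ U = U
(Q ↔ ((Q ∨ (Q ∧ Q)) → (Q → Q))) → Q = U → U = U
In Łukasiewicz three-valued logic Ł3: Q ∧ Q = U ∧ U = U
Q ∨ (Q ∧ Q) = U ∨ U = U
Q → Q = U → U = true
(Q ∨ (Q ∧ Q)) → (Q → Q) = U → true = true
Q ↔ ((Q ∨ (Q ∧ Q)) → (Q → Q)) = U ↔ true = U
(Q ↔ ((Q ∨ (Q ∧ Q)) → (Q → Q))) → Q = U → U = true
They differ because Strong Kleene logic and Łukasiewicz three-valued logic Ł3 treat U differently under implication.

U; true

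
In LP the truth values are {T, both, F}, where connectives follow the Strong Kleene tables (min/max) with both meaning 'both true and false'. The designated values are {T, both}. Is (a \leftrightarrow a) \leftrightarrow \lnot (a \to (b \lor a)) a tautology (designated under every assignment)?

No

Countermodel: a=T, b=T gives F, which is not designated.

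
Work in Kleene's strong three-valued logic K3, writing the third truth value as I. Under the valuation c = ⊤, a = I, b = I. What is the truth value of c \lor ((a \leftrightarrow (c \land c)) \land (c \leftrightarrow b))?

c \land c = ⊤ \land ⊤ = ⊤
a \leftrightarrow (c \land c) = I \leftrightarrow ⊤ = I
c \leftrightarrow b = ⊤ \leftrightarrow I = I
(a \leftrightarrow (c \land c)) \land (c \leftrightarrow b) = I \land I = I
c \lor ((a \leftrightarrow (c \land c)) \land (c \leftrightarrow b)) = ⊤ \lor I = ⊤

⊤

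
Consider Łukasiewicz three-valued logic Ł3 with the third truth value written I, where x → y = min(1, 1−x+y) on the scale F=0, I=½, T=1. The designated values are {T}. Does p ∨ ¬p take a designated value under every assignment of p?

No

Countermodel: p=I gives I, which is not designated.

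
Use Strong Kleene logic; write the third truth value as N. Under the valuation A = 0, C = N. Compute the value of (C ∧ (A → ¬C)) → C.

N

¬C = ¬N = N
A → ¬C = 0 → N = 1  [¬0 ∨ N]
C ∧ (A → ¬C) = N ∧ 1 = N
(C ∧ (A → ¬C)) → C = N → N = N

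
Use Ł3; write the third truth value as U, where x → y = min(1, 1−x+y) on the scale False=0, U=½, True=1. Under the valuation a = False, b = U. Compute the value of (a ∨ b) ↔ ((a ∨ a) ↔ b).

True

a ∨ b = False ∨ U = U
a ∨ a = False ∨ False = False
(a ∨ a) ↔ b = False ↔ U = U  [1 − |0−½|]
(a ∨ b) ↔ ((a ∨ a) ↔ b) = U ↔ U = True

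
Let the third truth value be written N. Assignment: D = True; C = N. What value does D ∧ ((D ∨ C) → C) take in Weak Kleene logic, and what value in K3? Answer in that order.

N; N

In Weak Kleene logic: D ∨ C = True ∨ N = N
(D ∨ C) → C = N → N = N
D ∧ ((D ∨ C) → C) = True ∧ N = N
In K3: D ∨ C = True ∨ N = True
(D ∨ C) → C = True → N = N  [¬True ∨ N]
D ∧ ((D ∨ C) → C) = True ∧ N = N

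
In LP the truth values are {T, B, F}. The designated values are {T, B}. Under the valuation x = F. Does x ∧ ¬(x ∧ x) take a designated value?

x ∧ x = F ∧ F = F
¬(x ∧ x) = ¬F = T
x ∧ ¬(x ∧ x) = F ∧ T = F
F ∉ {T, B}.

No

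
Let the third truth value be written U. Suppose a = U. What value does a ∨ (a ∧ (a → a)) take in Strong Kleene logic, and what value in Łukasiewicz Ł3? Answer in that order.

U; U

In Strong Kleene logic: a → a = U → U = U  [¬U ∨ U]
a ∧ (a → a) = U ∧ U = U
a ∨ (a ∧ (a → a)) = U ∨ U = U
In Łukasiewicz Ł3: a → a = U → U = True
a ∧ (a → a) = U ∧ True = U
a ∨ (a ∧ (a → a)) = U ∨ U = U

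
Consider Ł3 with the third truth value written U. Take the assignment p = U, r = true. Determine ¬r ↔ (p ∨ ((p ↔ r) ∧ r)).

U

¬r = ¬true = false
p ↔ r = U ↔ true = U  [1 − |½−1|]
(p ↔ r) ∧ r = U ∧ true = U
p ∨ ((p ↔ r) ∧ r) = U ∨ U = U
¬r ↔ (p ∨ ((p ↔ r) ∧ r)) = false ↔ U = U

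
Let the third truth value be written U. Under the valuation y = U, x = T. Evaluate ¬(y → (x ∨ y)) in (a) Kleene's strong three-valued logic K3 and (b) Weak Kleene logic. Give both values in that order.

In Kleene's strong three-valued logic K3: x ∨ y = T ∨ U = T
y → (x ∨ y) = U → T = T  [¬U ∨ T]
¬(y → (x ∨ y)) = ¬T = F
In Weak Kleene logic: x ∨ y = T ∨ U = U
y → (x ∨ y) = U → U = U  [any arg is the third value ⇒ result is the third value]
¬(y → (x ∨ y)) = ¬U = U
They differ because Kleene's strong three-valued logic K3 and Weak Kleene logic treat U differently under the binary connectives.

F; U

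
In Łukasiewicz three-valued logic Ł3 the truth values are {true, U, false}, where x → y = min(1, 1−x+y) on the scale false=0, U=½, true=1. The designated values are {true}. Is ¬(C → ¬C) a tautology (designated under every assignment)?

Countermodel: C=U gives false, which is not designated.

No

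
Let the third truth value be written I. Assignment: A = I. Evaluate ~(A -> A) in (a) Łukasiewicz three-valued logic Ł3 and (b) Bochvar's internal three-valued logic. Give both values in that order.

In Łukasiewicz three-valued logic Ł3: A -> A = I -> I = true  [min(1, 1−½+½)]
~(A -> A) = ~true = false
In Bochvar's internal three-valued logic: A -> A = I -> I = I  [any arg is the third value ⇒ result is the third value]
~(A -> A) = ~I = I
They differ because Łukasiewicz three-valued logic Ł3 and Bochvar's internal three-valued logic treat I differently under the binary connectives.

false; I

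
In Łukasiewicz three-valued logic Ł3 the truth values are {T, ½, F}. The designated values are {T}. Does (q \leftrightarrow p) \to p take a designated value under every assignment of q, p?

Countermodel: q=½, p=½ gives ½, which is not designated.

No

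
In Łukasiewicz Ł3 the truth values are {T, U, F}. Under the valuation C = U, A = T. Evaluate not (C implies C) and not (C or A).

C implies C = U implies U = T
not (C implies C) = not T = F
C or A = U or T = T
not (C or A) = not T = F
not (C implies C) and not (C or A) = F and F = F

F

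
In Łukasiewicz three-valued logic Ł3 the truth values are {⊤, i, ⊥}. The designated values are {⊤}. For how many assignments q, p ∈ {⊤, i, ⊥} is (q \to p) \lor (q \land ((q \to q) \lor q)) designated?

8

Of the 9 assignments, 8 give a value in {⊤}.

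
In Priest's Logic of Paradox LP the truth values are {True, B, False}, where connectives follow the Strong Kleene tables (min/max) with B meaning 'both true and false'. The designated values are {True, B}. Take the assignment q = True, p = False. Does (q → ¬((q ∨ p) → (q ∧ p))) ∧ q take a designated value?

q ∨ p = True ∨ False = True
q ∧ p = True ∧ False = False
(q ∨ p) → (q ∧ p) = True → False = False
¬((q ∨ p) → (q ∧ p)) = ¬False = True
q → ¬((q ∨ p) → (q ∧ p)) = True → True = True
(q → ¬((q ∨ p) → (q ∧ p))) ∧ q = True ∧ True = True
True ∈ {True, B}.

Yes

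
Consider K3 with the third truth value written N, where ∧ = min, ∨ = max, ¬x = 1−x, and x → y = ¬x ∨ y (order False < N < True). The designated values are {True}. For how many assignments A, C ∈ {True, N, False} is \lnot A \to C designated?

5

Of the 9 assignments, 5 give a value in {True}.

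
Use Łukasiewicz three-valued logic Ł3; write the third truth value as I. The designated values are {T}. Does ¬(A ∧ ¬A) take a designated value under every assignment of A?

Countermodel: A=I gives I, which is not designated.

No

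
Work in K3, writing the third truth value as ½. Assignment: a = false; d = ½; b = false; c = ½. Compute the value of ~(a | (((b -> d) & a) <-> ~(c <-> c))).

½

b -> d = false -> ½ = true  [~false | ½]
(b -> d) & a = true & false = false
c <-> c = ½ <-> ½ = ½
~(c <-> c) = ~½ = ½
((b -> d) & a) <-> ~(c <-> c) = false <-> ½ = ½
a | (((b -> d) & a) <-> ~(c <-> c)) = false | ½ = ½
~(a | (((b -> d) & a) <-> ~(c <-> c))) = ~½ = ½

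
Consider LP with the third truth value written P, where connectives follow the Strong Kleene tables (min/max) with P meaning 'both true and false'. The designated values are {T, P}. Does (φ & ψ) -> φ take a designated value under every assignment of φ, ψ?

Yes

Every assignment of φ, ψ over {T, P, F} gives a value in {T, P}.
In particular, with φ=P, ψ=P: (φ & ψ) -> φ = P.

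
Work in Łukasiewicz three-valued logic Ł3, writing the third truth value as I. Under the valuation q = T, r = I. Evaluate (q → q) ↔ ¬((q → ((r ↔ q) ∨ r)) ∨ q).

q → q = T → T = T
r ↔ q = I ↔ T = I  [1 − |½−1|]
(r ↔ q) ∨ r = I ∨ I = I
q → ((r ↔ q) ∨ r) = T → I = I
(q → ((r ↔ q) ∨ r)) ∨ q = I ∨ T = T
¬((q → ((r ↔ q) ∨ r)) ∨ q) = ¬T = F
(q → q) ↔ ¬((q → ((r ↔ q) ∨ r)) ∨ q) = T ↔ F = F

F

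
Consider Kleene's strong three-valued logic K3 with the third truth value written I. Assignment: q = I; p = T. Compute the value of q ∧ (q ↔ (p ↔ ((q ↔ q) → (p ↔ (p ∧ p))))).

I

q ↔ q = I ↔ I = I
p ∧ p = T ∧ T = T
p ↔ (p ∧ p) = T ↔ T = T
(q ↔ q) → (p ↔ (p ∧ p)) = I → T = T  [¬I ∨ T]
p ↔ ((q ↔ q) → (p ↔ (p ∧ p))) = T ↔ T = T
q ↔ (p ↔ ((q ↔ q) → (p ↔ (p ∧ p)))) = I ↔ T = I
q ∧ (q ↔ (p ↔ ((q ↔ q) → (p ↔ (p ∧ p))))) = I ∧ I = I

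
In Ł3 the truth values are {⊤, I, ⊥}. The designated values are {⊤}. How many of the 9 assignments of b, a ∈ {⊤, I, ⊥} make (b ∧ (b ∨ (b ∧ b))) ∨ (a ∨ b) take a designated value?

5

Of the 9 assignments, 5 give a value in {⊤}.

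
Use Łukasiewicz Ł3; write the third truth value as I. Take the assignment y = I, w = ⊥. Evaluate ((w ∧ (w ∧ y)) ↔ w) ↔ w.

w ∧ y = ⊥ ∧ I = ⊥
w ∧ (w ∧ y) = ⊥ ∧ ⊥ = ⊥
(w ∧ (w ∧ y)) ↔ w = ⊥ ↔ ⊥ = ⊤
((w ∧ (w ∧ y)) ↔ w) ↔ w = ⊤ ↔ ⊥ = ⊥

⊥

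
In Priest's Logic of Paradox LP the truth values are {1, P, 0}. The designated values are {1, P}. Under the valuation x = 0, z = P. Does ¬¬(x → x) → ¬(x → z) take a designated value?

x → x = 0 → 0 = 1
¬(x → x) = ¬1 = 0
¬¬(x → x) = ¬0 = 1
x → z = 0 → P = 1  [¬0 ∨ P]
¬(x → z) = ¬1 = 0
¬¬(x → x) → ¬(x → z) = 1 → 0 = 0
0 ∉ {1, P}.

No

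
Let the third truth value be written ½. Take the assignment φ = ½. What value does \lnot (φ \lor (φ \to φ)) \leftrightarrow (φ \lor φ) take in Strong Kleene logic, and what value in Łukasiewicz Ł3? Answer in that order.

½; ½

In Strong Kleene logic: φ \to φ = ½ \to ½ = ½  [\lnot ½ \lor ½]
φ \lor (φ \to φ) = ½ \lor ½ = ½
\lnot (φ \lor (φ \to φ)) = \lnot ½ = ½
φ \lor φ = ½ \lor ½ = ½
\lnot (φ \lor (φ \to φ)) \leftrightarrow (φ \lor φ) = ½ \leftrightarrow ½ = ½
In Łukasiewicz Ł3: φ \to φ = ½ \to ½ = 1  [min(1, 1−½+½)]
φ \lor (φ \to φ) = ½ \lor 1 = 1
\lnot (φ \lor (φ \to φ)) = \lnot 1 = 0
φ \lor φ = ½ \lor ½ = ½
\lnot (φ \lor (φ \to φ)) \leftrightarrow (φ \lor φ) = 0 \leftrightarrow ½ = ½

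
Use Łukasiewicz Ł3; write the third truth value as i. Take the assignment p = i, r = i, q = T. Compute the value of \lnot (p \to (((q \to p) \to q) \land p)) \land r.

F

q \to p = T \to i = i  [min(1, 1−1+½)]
(q \to p) \to q = i \to T = T
((q \to p) \to q) \land p = T \land i = i
p \to (((q \to p) \to q) \land p) = i \to i = T
\lnot (p \to (((q \to p) \to q) \land p)) = \lnot T = F
\lnot (p \to (((q \to p) \to q) \land p)) \land r = F \land i = F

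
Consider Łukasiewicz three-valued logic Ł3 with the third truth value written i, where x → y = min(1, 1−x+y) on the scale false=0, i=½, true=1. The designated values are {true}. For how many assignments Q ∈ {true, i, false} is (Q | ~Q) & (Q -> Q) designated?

2

Q=true: true ✓
Q=i: i ·
Q=false: true ✓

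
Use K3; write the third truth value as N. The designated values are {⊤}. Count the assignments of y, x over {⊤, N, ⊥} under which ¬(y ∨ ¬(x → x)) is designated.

Designated under: (y=⊥, x=⊤); (y=⊥, x=⊥).

2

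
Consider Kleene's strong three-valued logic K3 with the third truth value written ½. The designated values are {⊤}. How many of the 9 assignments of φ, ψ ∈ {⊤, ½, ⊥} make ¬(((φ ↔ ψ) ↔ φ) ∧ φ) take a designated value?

4

Designated under: (φ=⊤, ψ=⊥); (φ=⊥, ψ=⊤); (φ=⊥, ψ=½); (φ=⊥, ψ=⊥).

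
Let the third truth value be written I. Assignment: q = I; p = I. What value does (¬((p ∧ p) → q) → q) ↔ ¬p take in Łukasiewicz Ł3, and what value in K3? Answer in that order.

I; I

In Łukasiewicz Ł3: p ∧ p = I ∧ I = I
(p ∧ p) → q = I → I = True  [min(1, 1−½+½)]
¬((p ∧ p) → q) = ¬True = False
¬((p ∧ p) → q) → q = False → I = True
¬p = ¬I = I
(¬((p ∧ p) → q) → q) ↔ ¬p = True ↔ I = I
In K3: p ∧ p = I ∧ I = I
(p ∧ p) → q = I → I = I
¬((p ∧ p) → q) = ¬I = I
¬((p ∧ p) → q) → q = I → I = I
¬p = ¬I = I
(¬((p ∧ p) → q) → q) ↔ ¬p = I ↔ I = I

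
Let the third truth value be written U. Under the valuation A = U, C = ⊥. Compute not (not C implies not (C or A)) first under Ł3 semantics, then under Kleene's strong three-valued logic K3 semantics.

In Ł3: not C = not ⊥ = ⊤
C or A = ⊥ or U = U
not (C or A) = not U = U
not C implies not (C or A) = ⊤ implies U = U
not (not C implies not (C or A)) = not U = U
In Kleene's strong three-valued logic K3: not C = not ⊥ = ⊤
C or A = ⊥ or U = U
not (C or A) = not U = U
not C implies not (C or A) = ⊤ implies U = U  [not ⊤ or U]
not (not C implies not (C or A)) = not U = U

U; U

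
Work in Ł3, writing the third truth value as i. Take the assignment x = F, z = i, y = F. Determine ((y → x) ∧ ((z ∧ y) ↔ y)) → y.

y → x = F → F = T
z ∧ y = i ∧ F = F
(z ∧ y) ↔ y = F ↔ F = T
(y → x) ∧ ((z ∧ y) ↔ y) = T ∧ T = T
((y → x) ∧ ((z ∧ y) ↔ y)) → y = T → F = F

F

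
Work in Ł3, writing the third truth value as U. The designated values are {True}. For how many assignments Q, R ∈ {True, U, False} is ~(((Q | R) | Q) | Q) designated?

1

Designated under: (Q=False, R=False).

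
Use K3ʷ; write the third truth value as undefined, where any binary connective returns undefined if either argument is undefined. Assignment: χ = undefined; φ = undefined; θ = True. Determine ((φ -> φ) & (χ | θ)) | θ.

φ -> φ = undefined -> undefined = undefined
χ | θ = undefined | True = undefined
(φ -> φ) & (χ | θ) = undefined & undefined = undefined
((φ -> φ) & (χ | θ)) | θ = undefined | True = undefined

undefined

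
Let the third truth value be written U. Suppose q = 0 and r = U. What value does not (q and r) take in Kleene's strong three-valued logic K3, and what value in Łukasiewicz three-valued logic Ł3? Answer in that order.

In Kleene's strong three-valued logic K3: q and r = 0 and U = 0
not (q and r) = not 0 = 1
In Łukasiewicz three-valued logic Ł3: q and r = 0 and U = 0
not (q and r) = not 0 = 1

1; 1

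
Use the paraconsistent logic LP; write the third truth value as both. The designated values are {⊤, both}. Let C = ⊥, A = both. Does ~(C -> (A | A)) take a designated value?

A | A = both | both = both
C -> (A | A) = ⊥ -> both = ⊤
~(C -> (A | A)) = ~⊤ = ⊥
⊥ ∉ {⊤, both}.

No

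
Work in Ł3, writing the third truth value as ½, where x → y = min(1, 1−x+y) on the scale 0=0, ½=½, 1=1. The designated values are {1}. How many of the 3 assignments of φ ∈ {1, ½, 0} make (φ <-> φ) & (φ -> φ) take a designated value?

φ=1: 1 ✓
φ=½: 1 ✓
φ=0: 1 ✓

3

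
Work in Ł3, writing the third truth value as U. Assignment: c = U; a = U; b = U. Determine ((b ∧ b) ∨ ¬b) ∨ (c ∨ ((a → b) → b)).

b ∧ b = U ∧ U = U
¬b = ¬U = U
(b ∧ b) ∨ ¬b = U ∨ U = U
a → b = U → U = T  [min(1, 1−½+½)]
(a → b) → b = T → U = U
c ∨ ((a → b) → b) = U ∨ U = U
((b ∧ b) ∨ ¬b) ∨ (c ∨ ((a → b) → b)) = U ∨ U = U

U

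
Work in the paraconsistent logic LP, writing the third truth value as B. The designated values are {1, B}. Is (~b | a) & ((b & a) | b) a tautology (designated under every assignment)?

No

Countermodel: b=1, a=0 gives 0, which is not designated.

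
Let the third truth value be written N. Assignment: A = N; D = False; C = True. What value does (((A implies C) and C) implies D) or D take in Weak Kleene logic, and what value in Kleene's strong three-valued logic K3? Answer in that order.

In Weak Kleene logic: A implies C = N implies True = N  [any arg is the third value ⇒ result is the third value]
(A implies C) and C = N and True = N
((A implies C) and C) implies D = N implies False = N
(((A implies C) and C) implies D) or D = N or False = N
In Kleene's strong three-valued logic K3: A implies C = N implies True = True  [not N or True]
(A implies C) and C = True and True = True
((A implies C) and C) implies D = True implies False = False
(((A implies C) and C) implies D) or D = False or False = False
They differ because Weak Kleene logic and Kleene's strong three-valued logic K3 treat N differently under the binary connectives.

N; False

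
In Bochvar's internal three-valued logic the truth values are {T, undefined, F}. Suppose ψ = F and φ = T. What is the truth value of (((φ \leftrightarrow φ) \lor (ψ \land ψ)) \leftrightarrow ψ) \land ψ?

F

φ \leftrightarrow φ = T \leftrightarrow T = T
ψ \land ψ = F \land F = F
(φ \leftrightarrow φ) \lor (ψ \land ψ) = T \lor F = T
((φ \leftrightarrow φ) \lor (ψ \land ψ)) \leftrightarrow ψ = T \leftrightarrow F = F
(((φ \leftrightarrow φ) \lor (ψ \land ψ)) \leftrightarrow ψ) \land ψ = F \land F = F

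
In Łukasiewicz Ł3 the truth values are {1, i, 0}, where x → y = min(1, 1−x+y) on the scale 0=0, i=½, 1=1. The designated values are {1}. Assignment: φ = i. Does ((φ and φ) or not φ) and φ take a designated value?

No

φ and φ = i and i = i
not φ = not i = i
(φ and φ) or not φ = i or i = i
((φ and φ) or not φ) and φ = i and i = i
i ∉ {1}.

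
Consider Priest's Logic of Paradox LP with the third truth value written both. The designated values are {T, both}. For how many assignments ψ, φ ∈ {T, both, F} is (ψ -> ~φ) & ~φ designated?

6

Of the 9 assignments, 6 give a value in {T, both}.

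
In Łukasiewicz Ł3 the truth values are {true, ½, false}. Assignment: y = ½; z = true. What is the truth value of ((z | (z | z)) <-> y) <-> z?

½

z | z = true | true = true
z | (z | z) = true | true = true
(z | (z | z)) <-> y = true <-> ½ = ½
((z | (z | z)) <-> y) <-> z = ½ <-> true = ½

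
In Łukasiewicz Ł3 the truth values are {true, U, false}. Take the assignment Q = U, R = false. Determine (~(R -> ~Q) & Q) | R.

~Q = ~U = U
R -> ~Q = false -> U = true  [min(1, 1−0+½)]
~(R -> ~Q) = ~true = false
~(R -> ~Q) & Q = false & U = false
(~(R -> ~Q) & Q) | R = false | false = false

false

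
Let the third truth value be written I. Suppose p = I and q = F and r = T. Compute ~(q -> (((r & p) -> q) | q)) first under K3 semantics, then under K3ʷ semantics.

In K3: r & p = T & I = I
(r & p) -> q = I -> F = I  [~I | F]
((r & p) -> q) | q = I | F = I
q -> (((r & p) -> q) | q) = F -> I = T
~(q -> (((r & p) -> q) | q)) = ~T = F
In K3ʷ: r & p = T & I = I
(r & p) -> q = I -> F = I  [any arg is the third value ⇒ result is the third value]
((r & p) -> q) | q = I | F = I
q -> (((r & p) -> q) | q) = F -> I = I
~(q -> (((r & p) -> q) | q)) = ~I = I
They differ because K3 and K3ʷ treat I differently under the binary connectives.

F; I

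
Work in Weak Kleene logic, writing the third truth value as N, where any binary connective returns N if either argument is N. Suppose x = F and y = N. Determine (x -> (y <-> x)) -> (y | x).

N

y <-> x = N <-> F = N
x -> (y <-> x) = F -> N = N  [any arg is the third value ⇒ result is the third value]
y | x = N | F = N
(x -> (y <-> x)) -> (y | x) = N -> N = N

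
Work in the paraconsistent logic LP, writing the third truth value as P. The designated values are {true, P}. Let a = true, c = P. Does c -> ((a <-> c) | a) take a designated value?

Yes

a <-> c = true <-> P = P
(a <-> c) | a = P | true = true
c -> ((a <-> c) | a) = P -> true = true
true ∈ {true, P}.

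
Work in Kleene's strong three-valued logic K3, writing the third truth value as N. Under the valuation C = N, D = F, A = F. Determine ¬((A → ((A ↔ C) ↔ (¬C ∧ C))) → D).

T

A ↔ C = F ↔ N = N
¬C = ¬N = N
¬C ∧ C = N ∧ N = N
(A ↔ C) ↔ (¬C ∧ C) = N ↔ N = N
A → ((A ↔ C) ↔ (¬C ∧ C)) = F → N = T
(A → ((A ↔ C) ↔ (¬C ∧ C))) → D = T → F = F
¬((A → ((A ↔ C) ↔ (¬C ∧ C))) → D) = ¬F = T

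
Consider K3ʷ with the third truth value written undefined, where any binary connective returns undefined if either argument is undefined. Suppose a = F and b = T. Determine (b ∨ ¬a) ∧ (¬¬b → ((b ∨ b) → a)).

¬a = ¬F = T
b ∨ ¬a = T ∨ T = T
¬b = ¬T = F
¬¬b = ¬F = T
b ∨ b = T ∨ T = T
(b ∨ b) → a = T → F = F
¬¬b → ((b ∨ b) → a) = T → F = F
(b ∨ ¬a) ∧ (¬¬b → ((b ∨ b) → a)) = T ∧ F = F

F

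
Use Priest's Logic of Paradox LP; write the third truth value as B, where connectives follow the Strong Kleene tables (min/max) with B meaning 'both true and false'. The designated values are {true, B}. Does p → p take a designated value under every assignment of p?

Yes

Every assignment of p over {true, B, false} gives a value in {true, B}.
In particular, with p=B: p → p = B.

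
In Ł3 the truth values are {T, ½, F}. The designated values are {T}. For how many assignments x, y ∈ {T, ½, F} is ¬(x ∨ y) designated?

Designated under: (x=F, y=F).

1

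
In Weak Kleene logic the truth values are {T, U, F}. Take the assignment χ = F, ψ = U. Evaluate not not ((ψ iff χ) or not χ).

ψ iff χ = U iff F = U
not χ = not F = T
(ψ iff χ) or not χ = U or T = U
not ((ψ iff χ) or not χ) = not U = U
not not ((ψ iff χ) or not χ) = not U = U

U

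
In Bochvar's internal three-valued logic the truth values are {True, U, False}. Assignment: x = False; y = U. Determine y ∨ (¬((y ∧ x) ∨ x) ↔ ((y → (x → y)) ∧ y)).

U

y ∧ x = U ∧ False = U
(y ∧ x) ∨ x = U ∨ False = U
¬((y ∧ x) ∨ x) = ¬U = U
x → y = False → U = U  [any arg is the third value ⇒ result is the third value]
y → (x → y) = U → U = U
(y → (x → y)) ∧ y = U ∧ U = U
¬((y ∧ x) ∨ x) ↔ ((y → (x → y)) ∧ y) = U ↔ U = U
y ∨ (¬((y ∧ x) ∨ x) ↔ ((y → (x → y)) ∧ y)) = U ∨ U = U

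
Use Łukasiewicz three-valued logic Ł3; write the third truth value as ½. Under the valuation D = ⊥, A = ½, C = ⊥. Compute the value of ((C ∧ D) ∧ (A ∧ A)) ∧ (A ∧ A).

C ∧ D = ⊥ ∧ ⊥ = ⊥
A ∧ A = ½ ∧ ½ = ½
(C ∧ D) ∧ (A ∧ A) = ⊥ ∧ ½ = ⊥
A ∧ A = ½ ∧ ½ = ½
((C ∧ D) ∧ (A ∧ A)) ∧ (A ∧ A) = ⊥ ∧ ½ = ⊥

⊥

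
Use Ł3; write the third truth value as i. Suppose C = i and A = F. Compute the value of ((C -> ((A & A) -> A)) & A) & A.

A & A = F & F = F
(A & A) -> A = F -> F = T
C -> ((A & A) -> A) = i -> T = T
(C -> ((A & A) -> A)) & A = T & F = F
((C -> ((A & A) -> A)) & A) & A = F & F = F

F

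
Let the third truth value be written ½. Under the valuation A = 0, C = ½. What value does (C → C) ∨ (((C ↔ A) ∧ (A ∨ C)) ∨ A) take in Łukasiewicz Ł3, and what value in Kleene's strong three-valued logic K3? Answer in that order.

In Łukasiewicz Ł3: C → C = ½ → ½ = 1  [min(1, 1−½+½)]
C ↔ A = ½ ↔ 0 = ½
A ∨ C = 0 ∨ ½ = ½
(C ↔ A) ∧ (A ∨ C) = ½ ∧ ½ = ½
((C ↔ A) ∧ (A ∨ C)) ∨ A = ½ ∨ 0 = ½
(C → C) ∨ (((C ↔ A) ∧ (A ∨ C)) ∨ A) = 1 ∨ ½ = 1
In Kleene's strong three-valued logic K3: C → C = ½ → ½ = ½
C ↔ A = ½ ↔ 0 = ½
A ∨ C = 0 ∨ ½ = ½
(C ↔ A) ∧ (A ∨ C) = ½ ∧ ½ = ½
((C ↔ A) ∧ (A ∨ C)) ∨ A = ½ ∨ 0 = ½
(C → C) ∨ (((C ↔ A) ∧ (A ∨ C)) ∨ A) = ½ ∨ ½ = ½
They differ because Łukasiewicz Ł3 and Kleene's strong three-valued logic K3 treat ½ differently under implication.

1; ½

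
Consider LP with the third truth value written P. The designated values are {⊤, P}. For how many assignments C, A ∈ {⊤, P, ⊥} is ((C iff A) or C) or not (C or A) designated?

Of the 9 assignments, 8 give a value in {⊤, P}.

8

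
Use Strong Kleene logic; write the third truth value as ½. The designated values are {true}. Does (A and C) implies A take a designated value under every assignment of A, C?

No

Countermodel: A=½, C=true gives ½, which is not designated.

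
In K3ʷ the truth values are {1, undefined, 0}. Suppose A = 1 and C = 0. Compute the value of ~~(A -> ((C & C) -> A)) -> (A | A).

1

C & C = 0 & 0 = 0
(C & C) -> A = 0 -> 1 = 1
A -> ((C & C) -> A) = 1 -> 1 = 1
~(A -> ((C & C) -> A)) = ~1 = 0
~~(A -> ((C & C) -> A)) = ~0 = 1
A | A = 1 | 1 = 1
~~(A -> ((C & C) -> A)) -> (A | A) = 1 -> 1 = 1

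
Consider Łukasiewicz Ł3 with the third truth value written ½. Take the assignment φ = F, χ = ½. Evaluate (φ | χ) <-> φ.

½

φ | χ = F | ½ = ½
(φ | χ) <-> φ = ½ <-> F = ½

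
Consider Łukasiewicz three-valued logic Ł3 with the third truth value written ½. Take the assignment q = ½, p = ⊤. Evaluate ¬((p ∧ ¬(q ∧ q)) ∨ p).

⊥

q ∧ q = ½ ∧ ½ = ½
¬(q ∧ q) = ¬½ = ½
p ∧ ¬(q ∧ q) = ⊤ ∧ ½ = ½
(p ∧ ¬(q ∧ q)) ∨ p = ½ ∨ ⊤ = ⊤
¬((p ∧ ¬(q ∧ q)) ∨ p) = ¬⊤ = ⊥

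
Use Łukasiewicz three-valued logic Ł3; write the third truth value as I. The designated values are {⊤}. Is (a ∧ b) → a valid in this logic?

Every assignment of a, b over {⊤, I, ⊥} gives a value in {⊤}.
In particular, with a=I, b=I: (a ∧ b) → a = ⊤.

Yes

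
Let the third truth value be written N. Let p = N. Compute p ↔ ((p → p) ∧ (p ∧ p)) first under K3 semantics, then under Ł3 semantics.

In K3: p → p = N → N = N  [¬N ∨ N]
p ∧ p = N ∧ N = N
(p → p) ∧ (p ∧ p) = N ∧ N = N
p ↔ ((p → p) ∧ (p ∧ p)) = N ↔ N = N
In Ł3: p → p = N → N = T  [min(1, 1−½+½)]
p ∧ p = N ∧ N = N
(p → p) ∧ (p ∧ p) = T ∧ N = N
p ↔ ((p → p) ∧ (p ∧ p)) = N ↔ N = T
They differ because K3 and Ł3 treat N differently under implication.

N; T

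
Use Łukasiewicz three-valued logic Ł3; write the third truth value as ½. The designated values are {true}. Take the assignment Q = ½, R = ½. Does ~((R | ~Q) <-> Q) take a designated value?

No

~Q = ~½ = ½
R | ~Q = ½ | ½ = ½
(R | ~Q) <-> Q = ½ <-> ½ = true  [1 − |½−½|]
~((R | ~Q) <-> Q) = ~true = false
false ∉ {true}.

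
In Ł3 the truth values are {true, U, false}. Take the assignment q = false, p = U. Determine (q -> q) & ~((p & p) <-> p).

q -> q = false -> false = true
p & p = U & U = U
(p & p) <-> p = U <-> U = true  [1 − |½−½|]
~((p & p) <-> p) = ~true = false
(q -> q) & ~((p & p) <-> p) = true & false = false

false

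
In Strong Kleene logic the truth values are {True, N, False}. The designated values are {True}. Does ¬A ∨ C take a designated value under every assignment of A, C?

Countermodel: A=True, C=N gives N, which is not designated.

No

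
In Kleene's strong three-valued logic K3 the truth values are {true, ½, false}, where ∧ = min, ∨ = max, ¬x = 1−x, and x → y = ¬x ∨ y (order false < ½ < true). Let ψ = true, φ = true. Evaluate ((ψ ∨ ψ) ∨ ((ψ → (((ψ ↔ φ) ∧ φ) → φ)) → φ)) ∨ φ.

ψ ∨ ψ = true ∨ true = true
ψ ↔ φ = true ↔ true = true
(ψ ↔ φ) ∧ φ = true ∧ true = true
((ψ ↔ φ) ∧ φ) → φ = true → true = true
ψ → (((ψ ↔ φ) ∧ φ) → φ) = true → true = true
(ψ → (((ψ ↔ φ) ∧ φ) → φ)) → φ = true → true = true
(ψ ∨ ψ) ∨ ((ψ → (((ψ ↔ φ) ∧ φ) → φ)) → φ) = true ∨ true = true
((ψ ∨ ψ) ∨ ((ψ → (((ψ ↔ φ) ∧ φ) → φ)) → φ)) ∨ φ = true ∨ true = true

true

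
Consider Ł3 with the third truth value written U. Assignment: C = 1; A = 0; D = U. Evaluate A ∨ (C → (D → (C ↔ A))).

U

C ↔ A = 1 ↔ 0 = 0
D → (C ↔ A) = U → 0 = U  [min(1, 1−½+0)]
C → (D → (C ↔ A)) = 1 → U = U
A ∨ (C → (D → (C ↔ A))) = 0 ∨ U = U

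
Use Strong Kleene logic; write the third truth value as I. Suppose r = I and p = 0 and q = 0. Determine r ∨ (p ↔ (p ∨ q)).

p ∨ q = 0 ∨ 0 = 0
p ↔ (p ∨ q) = 0 ↔ 0 = 1
r ∨ (p ↔ (p ∨ q)) = I ∨ 1 = 1

1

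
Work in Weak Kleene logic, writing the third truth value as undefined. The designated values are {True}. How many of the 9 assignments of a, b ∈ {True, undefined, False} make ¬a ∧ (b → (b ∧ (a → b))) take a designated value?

Designated under: (a=False, b=True); (a=False, b=False).

2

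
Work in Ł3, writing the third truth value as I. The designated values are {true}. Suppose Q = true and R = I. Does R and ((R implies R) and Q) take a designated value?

No

R implies R = I implies I = true  [min(1, 1−½+½)]
(R implies R) and Q = true and true = true
R and ((R implies R) and Q) = I and true = I
I ∉ {true}.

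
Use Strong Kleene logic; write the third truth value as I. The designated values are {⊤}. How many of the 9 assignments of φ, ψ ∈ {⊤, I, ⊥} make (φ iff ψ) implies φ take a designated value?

4

Designated under: (φ=⊤, ψ=⊤); (φ=⊤, ψ=I); (φ=⊤, ψ=⊥); (φ=⊥, ψ=⊤).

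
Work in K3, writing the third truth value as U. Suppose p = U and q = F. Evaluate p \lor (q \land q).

U

q \land q = F \land F = F
p \lor (q \land q) = U \lor F = U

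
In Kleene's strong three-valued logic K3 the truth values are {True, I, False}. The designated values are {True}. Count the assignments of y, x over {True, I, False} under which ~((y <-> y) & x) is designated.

Designated under: (y=True, x=False); (y=I, x=False); (y=False, x=False).

3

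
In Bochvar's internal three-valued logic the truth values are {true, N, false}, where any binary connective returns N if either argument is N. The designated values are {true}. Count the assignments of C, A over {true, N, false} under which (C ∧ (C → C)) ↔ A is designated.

Designated under: (C=true, A=true); (C=false, A=false).

2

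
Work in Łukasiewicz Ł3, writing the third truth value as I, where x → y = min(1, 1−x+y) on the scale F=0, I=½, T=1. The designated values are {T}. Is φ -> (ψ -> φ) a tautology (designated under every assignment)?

Every assignment of φ, ψ over {T, I, F} gives a value in {T}.
In particular, with φ=I, ψ=I: φ -> (ψ -> φ) = T.

Yes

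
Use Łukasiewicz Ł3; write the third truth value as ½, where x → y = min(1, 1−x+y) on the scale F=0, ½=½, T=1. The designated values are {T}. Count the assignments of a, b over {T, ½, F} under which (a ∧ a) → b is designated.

Of the 9 assignments, 6 give a value in {T}.

6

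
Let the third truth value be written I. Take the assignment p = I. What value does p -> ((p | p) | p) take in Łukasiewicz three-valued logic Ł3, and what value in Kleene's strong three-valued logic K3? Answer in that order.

true; I

In Łukasiewicz three-valued logic Ł3: p | p = I | I = I
(p | p) | p = I | I = I
p -> ((p | p) | p) = I -> I = true  [min(1, 1−½+½)]
In Kleene's strong three-valued logic K3: p | p = I | I = I
(p | p) | p = I | I = I
p -> ((p | p) | p) = I -> I = I  [~I | I]
They differ because Łukasiewicz three-valued logic Ł3 and Kleene's strong three-valued logic K3 treat I differently under implication.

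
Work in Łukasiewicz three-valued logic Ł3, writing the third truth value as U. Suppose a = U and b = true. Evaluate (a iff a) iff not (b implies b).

a iff a = U iff U = true
b implies b = true implies true = true
not (b implies b) = not true = false
(a iff a) iff not (b implies b) = true iff false = false

false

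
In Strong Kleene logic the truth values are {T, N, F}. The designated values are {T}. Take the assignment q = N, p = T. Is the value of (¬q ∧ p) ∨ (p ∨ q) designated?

Yes

¬q = ¬N = N
¬q ∧ p = N ∧ T = N
p ∨ q = T ∨ N = T
(¬q ∧ p) ∨ (p ∨ q) = N ∨ T = T
T ∈ {T}.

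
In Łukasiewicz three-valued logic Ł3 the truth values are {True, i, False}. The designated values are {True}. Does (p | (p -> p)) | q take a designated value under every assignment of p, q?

Every assignment of p, q over {True, i, False} gives a value in {True}.
In particular, with p=i, q=i: (p | (p -> p)) | q = True.

Yes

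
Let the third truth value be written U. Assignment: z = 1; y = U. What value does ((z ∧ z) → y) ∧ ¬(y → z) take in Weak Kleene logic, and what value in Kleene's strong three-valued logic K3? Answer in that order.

U; 0

In Weak Kleene logic: z ∧ z = 1 ∧ 1 = 1
(z ∧ z) → y = 1 → U = U  [any arg is the third value ⇒ result is the third value]
y → z = U → 1 = U
¬(y → z) = ¬U = U
((z ∧ z) → y) ∧ ¬(y → z) = U ∧ U = U
In Kleene's strong three-valued logic K3: z ∧ z = 1 ∧ 1 = 1
(z ∧ z) → y = 1 → U = U
y → z = U → 1 = 1
¬(y → z) = ¬1 = 0
((z ∧ z) → y) ∧ ¬(y → z) = U ∧ 0 = 0
They differ because Weak Kleene logic and Kleene's strong three-valued logic K3 treat U differently under the binary connectives.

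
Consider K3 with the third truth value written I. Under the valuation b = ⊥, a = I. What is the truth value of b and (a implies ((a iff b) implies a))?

⊥

a iff b = I iff ⊥ = I
(a iff b) implies a = I implies I = I  [not I or I]
a implies ((a iff b) implies a) = I implies I = I
b and (a implies ((a iff b) implies a)) = ⊥ and I = ⊥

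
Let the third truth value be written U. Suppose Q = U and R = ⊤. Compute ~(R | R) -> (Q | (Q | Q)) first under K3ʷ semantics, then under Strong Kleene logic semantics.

In K3ʷ: R | R = ⊤ | ⊤ = ⊤
~(R | R) = ~⊤ = ⊥
Q | Q = U | U = U
Q | (Q | Q) = U | U = U
~(R | R) -> (Q | (Q | Q)) = ⊥ -> U = U
In Strong Kleene logic: R | R = ⊤ | ⊤ = ⊤
~(R | R) = ~⊤ = ⊥
Q | Q = U | U = U
Q | (Q | Q) = U | U = U
~(R | R) -> (Q | (Q | Q)) = ⊥ -> U = ⊤  [~⊥ | U]
They differ because K3ʷ and Strong Kleene logic treat U differently under the binary connectives.

U; ⊤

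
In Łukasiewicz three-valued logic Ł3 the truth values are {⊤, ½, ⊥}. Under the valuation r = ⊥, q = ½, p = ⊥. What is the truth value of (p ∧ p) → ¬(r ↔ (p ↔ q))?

⊤

p ∧ p = ⊥ ∧ ⊥ = ⊥
p ↔ q = ⊥ ↔ ½ = ½
r ↔ (p ↔ q) = ⊥ ↔ ½ = ½
¬(r ↔ (p ↔ q)) = ¬½ = ½
(p ∧ p) → ¬(r ↔ (p ↔ q)) = ⊥ → ½ = ⊤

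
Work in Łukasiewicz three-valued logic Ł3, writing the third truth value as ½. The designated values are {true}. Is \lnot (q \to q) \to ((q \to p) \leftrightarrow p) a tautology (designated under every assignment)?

Yes

Every assignment of q, p over {true, ½, false} gives a value in {true}.
In particular, with q=½, p=½: \lnot (q \to q) \to ((q \to p) \leftrightarrow p) = true.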